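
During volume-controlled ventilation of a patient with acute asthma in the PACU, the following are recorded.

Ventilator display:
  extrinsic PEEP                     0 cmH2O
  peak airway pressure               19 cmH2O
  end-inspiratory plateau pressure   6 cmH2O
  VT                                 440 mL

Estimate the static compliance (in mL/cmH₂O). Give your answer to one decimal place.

73.3

Cstat = Vt / (Pplat − PEEP) = 440 / (6 − 0) = 440 / 6.0 = 73.333 mL/cmH2O.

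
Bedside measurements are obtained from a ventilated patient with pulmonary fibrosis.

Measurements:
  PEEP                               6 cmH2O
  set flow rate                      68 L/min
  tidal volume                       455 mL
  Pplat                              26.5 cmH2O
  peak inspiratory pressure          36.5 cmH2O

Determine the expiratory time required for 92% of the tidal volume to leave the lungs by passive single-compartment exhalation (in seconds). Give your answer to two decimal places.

Flow: 68 L/min ÷ 60 = 1.1333 L/s.
R = (PIP − Pplat)/V̇ = (36.5 − 26.5) / 1.1333 = 10.0/1.1333 = 8.824 cmH2O·s/L.
C = Vt/(Pplat − PEEP) = 455.0 / (26.5 − 6) = 455.0/20.5 = 22.195 mL/cmH2O.
τ = R × C = 8.824 × 0.0222 L/cmH2O = 0.1959 s.
t = −τ·ln(1 − 0.92) = −0.1959·ln(0.08) = 0.4948 s.

0.49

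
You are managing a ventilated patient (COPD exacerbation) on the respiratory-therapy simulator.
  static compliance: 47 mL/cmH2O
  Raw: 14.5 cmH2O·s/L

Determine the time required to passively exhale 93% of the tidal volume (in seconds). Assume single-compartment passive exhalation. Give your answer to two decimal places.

τ = R × C = 14.5 × 47 mL/cmH2O = 14.5 × 0.047 L/cmH2O = 0.6815 s.
Exhaled fraction f = 1 − e^(−t/τ) → t = −τ·ln(1 − f) = −0.6815·ln(0.07) = 1.812 s.

1.81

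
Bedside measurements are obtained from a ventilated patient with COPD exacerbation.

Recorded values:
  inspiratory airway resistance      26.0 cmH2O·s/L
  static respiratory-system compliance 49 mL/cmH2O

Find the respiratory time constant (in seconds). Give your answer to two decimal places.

τ = R × C = 26.0 × 49 mL/cmH2O = 26.0 × 0.049 L/cmH2O = 1.274 s.

1.27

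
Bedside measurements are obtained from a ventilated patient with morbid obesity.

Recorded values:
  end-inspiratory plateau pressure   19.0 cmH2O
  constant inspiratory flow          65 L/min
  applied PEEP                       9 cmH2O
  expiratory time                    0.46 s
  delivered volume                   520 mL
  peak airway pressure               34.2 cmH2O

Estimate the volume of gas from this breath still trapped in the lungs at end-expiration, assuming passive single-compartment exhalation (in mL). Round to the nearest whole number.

277

Flow: 65 L/min ÷ 60 = 1.0833 L/s.
R = (PIP − Pplat)/V̇ = (34.2 − 19.0) / 1.0833 = 15.2/1.0833 = 14.031 cmH2O·s/L.
C = Vt/(Pplat − PEEP) = 520.0 / (19.0 − 9) = 520.0/10.0 = 52.0 mL/cmH2O.
τ = R × C = 14.031 × 0.052 L/cmH2O = 0.7296 s.
Fraction remaining = e^(−Te/τ) = e^(−0.46/0.7296) = 0.5323.
Trapped volume = 520.0 × 0.5323 = 276.8 mL.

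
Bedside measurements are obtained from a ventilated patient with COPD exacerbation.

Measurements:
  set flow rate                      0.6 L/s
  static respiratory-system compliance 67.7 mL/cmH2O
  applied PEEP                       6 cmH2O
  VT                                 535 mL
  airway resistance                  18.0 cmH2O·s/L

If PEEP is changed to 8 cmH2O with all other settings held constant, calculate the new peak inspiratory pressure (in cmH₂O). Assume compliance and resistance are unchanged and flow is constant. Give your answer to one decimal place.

PIP = Vt/C + R·V̇ + PEEP (constant-flow equation of motion).
Only the baseline term changes: ΔPIP = ΔPEEP = 8 − 6 = 2.0 cmH2O.
Original PIP = 535/67.7 + 18.0×0.6 + 6 = 24.703 cmH2O; new PIP = 24.703 + (2.0) = 26.703 cmH2O.

26.7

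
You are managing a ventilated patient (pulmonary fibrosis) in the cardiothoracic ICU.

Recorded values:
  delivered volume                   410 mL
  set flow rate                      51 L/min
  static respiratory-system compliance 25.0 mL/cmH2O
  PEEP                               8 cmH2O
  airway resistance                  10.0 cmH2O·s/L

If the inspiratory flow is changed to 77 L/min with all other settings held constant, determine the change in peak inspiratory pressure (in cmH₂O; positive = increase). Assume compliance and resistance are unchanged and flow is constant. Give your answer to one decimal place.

Flow: 51 L/min ÷ 60 = 0.85 L/s.
New flow: 77 L/min ÷ 60 = 1.2833 L/s.
PIP = Vt/C + R·V̇ + PEEP (constant-flow equation of motion).
Only the resistive term changes: ΔPIP = R × ΔV̇ = 10.0 × (1.2833 − 0.85) = 10.0 × 0.4333 = 4.333 cmH2O.

4.3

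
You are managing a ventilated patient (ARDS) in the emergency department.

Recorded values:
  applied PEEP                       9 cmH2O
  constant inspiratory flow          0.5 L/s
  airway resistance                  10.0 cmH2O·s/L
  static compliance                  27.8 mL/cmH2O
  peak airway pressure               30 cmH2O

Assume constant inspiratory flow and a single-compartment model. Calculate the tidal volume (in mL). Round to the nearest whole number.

445

Equation of motion (constant flow): PIP = Vt/C + R·V̇ + PEEP.
Vt/C = PIP − R·V̇ − PEEP = 30 − 5.0 − 9 = 16.0 cmH2O.
Vt = C × 16.0 = 27.8 × 16.0 = 444.8 mL.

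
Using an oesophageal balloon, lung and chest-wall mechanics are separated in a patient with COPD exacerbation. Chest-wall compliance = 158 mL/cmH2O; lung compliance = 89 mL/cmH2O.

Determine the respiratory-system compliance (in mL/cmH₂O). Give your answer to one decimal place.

56.9

Lung and chest wall are elastances in series: 1/Crs = 1/CL + 1/Ccw.
1/Crs = 1/89 + 1/158 = 0.01757.
Crs = 56.915 mL/cmH2O.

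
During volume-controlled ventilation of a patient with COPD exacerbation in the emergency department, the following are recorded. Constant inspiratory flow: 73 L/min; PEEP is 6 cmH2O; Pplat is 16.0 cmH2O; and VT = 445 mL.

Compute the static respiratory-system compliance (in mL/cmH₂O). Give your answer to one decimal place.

Cstat = Vt / (Pplat − PEEP) = 445 / (16.0 − 6) = 445 / 10.0 = 44.5 mL/cmH2O.

44.5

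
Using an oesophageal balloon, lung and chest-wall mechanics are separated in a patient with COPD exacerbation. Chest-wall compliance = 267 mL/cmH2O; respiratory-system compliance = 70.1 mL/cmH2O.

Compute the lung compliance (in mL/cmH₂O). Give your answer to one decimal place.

95.1

1/CL = 1/Crs − 1/Ccw.
1/CL = 1/70.1 − 1/267 = 0.01052.
CL = 95.057 mL/cmH2O.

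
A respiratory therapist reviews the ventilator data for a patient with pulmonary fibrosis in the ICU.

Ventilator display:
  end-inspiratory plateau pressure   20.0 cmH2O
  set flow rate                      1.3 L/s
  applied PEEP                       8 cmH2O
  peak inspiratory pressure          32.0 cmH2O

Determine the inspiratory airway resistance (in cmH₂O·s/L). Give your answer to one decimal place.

Raw = (PIP − Pplat) / flow = (32.0 − 20.0) / 1.3 = 12.0 / 1.3 = 9.231 cmH2O·s/L.

9.2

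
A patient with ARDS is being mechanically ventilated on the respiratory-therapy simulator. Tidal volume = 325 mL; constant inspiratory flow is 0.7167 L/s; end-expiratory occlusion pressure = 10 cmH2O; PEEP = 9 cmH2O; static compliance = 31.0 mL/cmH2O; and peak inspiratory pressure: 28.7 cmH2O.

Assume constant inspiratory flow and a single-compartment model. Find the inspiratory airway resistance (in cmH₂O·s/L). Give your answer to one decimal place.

11.5

Total PEEP = 10 cmH2O (set 9 + intrinsic 1); this is the baseline alveolar pressure.
Equation of motion (constant flow): PIP = Vt/C + R·V̇ + PEEP.
R·V̇ = PIP − Vt/C − PEEP = 28.7 − 325/31.0 − 10 = 28.7 − 10.484 − 10 = 8.216 cmH2O.
R = 8.216 / 0.7167 = 11.464 cmH2O·s/L.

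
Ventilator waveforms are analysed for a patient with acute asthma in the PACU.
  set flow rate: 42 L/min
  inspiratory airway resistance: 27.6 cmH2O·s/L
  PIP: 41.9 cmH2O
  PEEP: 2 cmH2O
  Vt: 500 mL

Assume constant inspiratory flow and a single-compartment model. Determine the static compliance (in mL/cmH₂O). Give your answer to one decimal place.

Flow: 42 L/min ÷ 60 = 0.7 L/s.
Equation of motion (constant flow): PIP = Vt/C + R·V̇ + PEEP.
Vt/C = PIP − R·V̇ − PEEP = 41.9 − 27.6×0.7 − 2 = 41.9 − 19.32 − 2 = 20.58 cmH2O.
C = Vt / 20.58 = 500 / 20.58 = 24.295 mL/cmH2O.

24.3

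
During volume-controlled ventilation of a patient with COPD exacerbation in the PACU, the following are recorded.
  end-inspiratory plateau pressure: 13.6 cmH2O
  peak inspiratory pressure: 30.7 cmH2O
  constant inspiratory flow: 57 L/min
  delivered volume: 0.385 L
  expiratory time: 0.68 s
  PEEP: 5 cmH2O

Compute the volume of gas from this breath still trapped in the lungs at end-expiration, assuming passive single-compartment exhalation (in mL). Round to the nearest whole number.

166

Flow: 57 L/min ÷ 60 = 0.95 L/s.
R = (PIP − Pplat)/V̇ = (30.7 − 13.6) / 0.95 = 17.1/0.95 = 18.0 cmH2O·s/L.
C = Vt/(Pplat − PEEP) = 385.0 / (13.6 − 5) = 385.0/8.6 = 44.767 mL/cmH2O.
τ = R × C = 18.0 × 0.04477 L/cmH2O = 0.8059 s.
Fraction remaining = e^(−Te/τ) = e^(−0.68/0.8059) = 0.4301.
Trapped volume = 385.0 × 0.4301 = 165.59 mL.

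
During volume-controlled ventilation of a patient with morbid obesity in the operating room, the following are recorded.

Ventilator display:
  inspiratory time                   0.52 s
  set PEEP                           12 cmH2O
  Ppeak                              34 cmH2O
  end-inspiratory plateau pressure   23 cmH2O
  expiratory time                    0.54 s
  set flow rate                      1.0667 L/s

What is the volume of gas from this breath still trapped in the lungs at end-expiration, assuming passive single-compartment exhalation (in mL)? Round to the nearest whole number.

Vt = flow × Ti = 1.0667 L/s × 0.52 s × 1000 mL/L = 554.68 mL.
R = (PIP − Pplat)/V̇ = (34 − 23) / 1.0667 = 11.0/1.0667 = 10.312 cmH2O·s/L.
C = Vt/(Pplat − PEEP) = 554.68 / (23 − 12) = 554.68/11.0 = 50.425 mL/cmH2O.
τ = R × C = 10.312 × 0.05043 L/cmH2O = 0.52 s.
Fraction remaining = e^(−Te/τ) = e^(−0.54/0.52) = 0.354.
Trapped volume = 554.68 × 0.354 = 196.36 mL.

196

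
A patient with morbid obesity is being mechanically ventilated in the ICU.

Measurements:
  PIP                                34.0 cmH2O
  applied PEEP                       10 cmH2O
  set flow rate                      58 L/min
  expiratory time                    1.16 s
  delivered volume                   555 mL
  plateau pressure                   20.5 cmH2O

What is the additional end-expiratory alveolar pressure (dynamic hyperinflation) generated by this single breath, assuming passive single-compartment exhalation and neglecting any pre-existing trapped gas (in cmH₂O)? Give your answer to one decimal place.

2.2

Flow: 58 L/min ÷ 60 = 0.9667 L/s.
R = (PIP − Pplat)/V̇ = (34.0 − 20.5) / 0.9667 = 13.5/0.9667 = 13.965 cmH2O·s/L.
C = Vt/(Pplat − PEEP) = 555.0 / (20.5 − 10) = 555.0/10.5 = 52.857 mL/cmH2O.
τ = R × C = 13.965 × 0.05286 L/cmH2O = 0.7382 s.
Fraction remaining = e^(−Te/τ) = e^(−1.16/0.7382) = 0.2078; trapped volume = 555.0 × 0.2078 = 115.33 mL.
Additional alveolar pressure from trapping ≈ V_trapped / C = 115.33 / 52.857 = 2.182 cmH2O.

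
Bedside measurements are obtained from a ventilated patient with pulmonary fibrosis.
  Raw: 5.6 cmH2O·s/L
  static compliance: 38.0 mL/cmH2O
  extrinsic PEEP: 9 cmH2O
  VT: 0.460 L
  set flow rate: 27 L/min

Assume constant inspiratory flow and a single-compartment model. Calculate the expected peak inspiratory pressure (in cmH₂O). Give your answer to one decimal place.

Flow: 27 L/min ÷ 60 = 0.45 L/s.
Equation of motion (constant flow): PIP = Vt/C + R·V̇ + PEEP.
PIP = 460/38.0 + 5.6×0.45 + 9 = 12.105 + 2.52 + 9 = 23.625 cmH2O.

23.6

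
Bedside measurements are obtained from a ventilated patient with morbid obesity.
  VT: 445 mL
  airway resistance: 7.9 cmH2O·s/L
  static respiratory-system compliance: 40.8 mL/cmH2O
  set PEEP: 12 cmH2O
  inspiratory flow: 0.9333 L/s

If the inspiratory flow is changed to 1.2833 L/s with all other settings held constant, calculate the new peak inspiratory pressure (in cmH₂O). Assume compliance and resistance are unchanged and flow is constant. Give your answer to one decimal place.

PIP = Vt/C + R·V̇ + PEEP (constant-flow equation of motion).
Only the resistive term changes: ΔPIP = R × ΔV̇ = 7.9 × (1.2833 − 0.9333) = 7.9 × 0.35 = 2.765 cmH2O.
Original PIP = 445/40.8 + 7.9×0.9333 + 12 = 30.28 cmH2O; new PIP = 30.28 + (2.765) = 33.045 cmH2O.

33.0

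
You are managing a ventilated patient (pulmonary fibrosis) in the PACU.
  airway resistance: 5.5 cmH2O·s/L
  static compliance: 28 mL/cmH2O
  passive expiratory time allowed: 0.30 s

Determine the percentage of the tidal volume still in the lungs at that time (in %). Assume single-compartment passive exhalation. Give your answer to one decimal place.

14.3

τ = R × C = 5.5 × 28 mL/cmH2O = 5.5 × 0.028 L/cmH2O = 0.154 s.
Passive exhalation: V(t)/V₀ = e^(−t/τ) = e^(−0.30/0.154) = 0.1426.
Fraction remaining = 0.1426 → 14.26%.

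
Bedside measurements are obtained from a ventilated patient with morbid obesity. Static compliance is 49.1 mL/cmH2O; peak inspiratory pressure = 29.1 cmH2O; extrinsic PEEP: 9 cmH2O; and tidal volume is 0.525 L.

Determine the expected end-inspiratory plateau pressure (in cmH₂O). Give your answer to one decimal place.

19.7

Pplat = PEEP + Vt / Cstat = 9 + 525 / 49.1 = 9 + 10.692 = 19.692 cmH2O.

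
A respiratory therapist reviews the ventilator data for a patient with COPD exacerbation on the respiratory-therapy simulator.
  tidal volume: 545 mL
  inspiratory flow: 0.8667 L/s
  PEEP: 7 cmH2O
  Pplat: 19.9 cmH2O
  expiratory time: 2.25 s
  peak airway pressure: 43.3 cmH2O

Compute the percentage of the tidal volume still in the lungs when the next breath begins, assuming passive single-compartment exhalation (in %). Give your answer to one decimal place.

13.9

R = (PIP − Pplat)/V̇ = (43.3 − 19.9) / 0.8667 = 23.4/0.8667 = 26.999 cmH2O·s/L.
C = Vt/(Pplat − PEEP) = 545.0 / (19.9 − 7) = 545.0/12.9 = 42.248 mL/cmH2O.
τ = R × C = 26.999 × 0.04225 L/cmH2O = 1.141 s.
Fraction remaining at end-expiration = e^(−Te/τ) = e^(−2.25/1.141) = 0.1392 → 13.92%.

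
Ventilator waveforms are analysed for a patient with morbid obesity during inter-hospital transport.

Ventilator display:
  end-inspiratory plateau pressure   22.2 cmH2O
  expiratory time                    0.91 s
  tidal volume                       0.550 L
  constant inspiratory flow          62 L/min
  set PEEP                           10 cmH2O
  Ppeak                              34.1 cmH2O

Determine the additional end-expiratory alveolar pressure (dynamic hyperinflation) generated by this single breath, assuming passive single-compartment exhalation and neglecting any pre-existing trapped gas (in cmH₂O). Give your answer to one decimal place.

2.1

Flow: 62 L/min ÷ 60 = 1.0333 L/s.
R = (PIP − Pplat)/V̇ = (34.1 − 22.2) / 1.0333 = 11.9/1.0333 = 11.517 cmH2O·s/L.
C = Vt/(Pplat − PEEP) = 550.0 / (22.2 − 10) = 550.0/12.2 = 45.082 mL/cmH2O.
τ = R × C = 11.517 × 0.04508 L/cmH2O = 0.5192 s.
Fraction remaining = e^(−Te/τ) = e^(−0.91/0.5192) = 0.1733; trapped volume = 550.0 × 0.1733 = 95.315 mL.
Additional alveolar pressure from trapping ≈ V_trapped / C = 95.315 / 45.082 = 2.114 cmH2O.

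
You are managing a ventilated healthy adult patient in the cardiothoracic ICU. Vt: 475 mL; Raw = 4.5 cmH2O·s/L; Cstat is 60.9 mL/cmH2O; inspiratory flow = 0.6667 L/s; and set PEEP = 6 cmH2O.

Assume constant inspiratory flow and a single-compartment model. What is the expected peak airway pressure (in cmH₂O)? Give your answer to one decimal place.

16.8

Equation of motion (constant flow): PIP = Vt/C + R·V̇ + PEEP.
PIP = 475/60.9 + 4.5×0.6667 + 6 = 7.8 + 3.0 + 6 = 16.8 cmH2O.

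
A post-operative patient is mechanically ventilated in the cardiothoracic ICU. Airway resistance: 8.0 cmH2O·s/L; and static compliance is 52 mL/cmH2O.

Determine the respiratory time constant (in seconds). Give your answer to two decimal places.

τ = R × C = 8.0 × 52 mL/cmH2O = 8.0 × 0.052 L/cmH2O = 0.416 s.

0.42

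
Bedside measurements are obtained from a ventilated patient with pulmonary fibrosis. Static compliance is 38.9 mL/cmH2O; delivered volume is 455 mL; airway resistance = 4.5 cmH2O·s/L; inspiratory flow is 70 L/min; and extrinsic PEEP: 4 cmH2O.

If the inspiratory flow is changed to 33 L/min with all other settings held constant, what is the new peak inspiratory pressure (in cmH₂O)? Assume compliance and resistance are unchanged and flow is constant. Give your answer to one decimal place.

Flow: 70 L/min ÷ 60 = 1.1667 L/s.
New flow: 33 L/min ÷ 60 = 0.55 L/s.
PIP = Vt/C + R·V̇ + PEEP (constant-flow equation of motion).
Only the resistive term changes: ΔPIP = R × ΔV̇ = 4.5 × (0.55 − 1.1667) = 4.5 × -0.6167 = -2.775 cmH2O.
Original PIP = 455/38.9 + 4.5×1.1667 + 4 = 20.947 cmH2O; new PIP = 20.947 + (-2.775) = 18.172 cmH2O.

18.2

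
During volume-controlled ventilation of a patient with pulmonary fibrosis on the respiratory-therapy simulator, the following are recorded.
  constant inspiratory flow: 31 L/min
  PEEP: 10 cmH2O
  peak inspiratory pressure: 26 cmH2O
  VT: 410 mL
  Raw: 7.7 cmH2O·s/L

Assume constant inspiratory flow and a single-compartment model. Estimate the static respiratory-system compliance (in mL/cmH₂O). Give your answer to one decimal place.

34.1

Flow: 31 L/min ÷ 60 = 0.5167 L/s.
Equation of motion (constant flow): PIP = Vt/C + R·V̇ + PEEP.
Vt/C = PIP − R·V̇ − PEEP = 26 − 7.7×0.5167 − 10 = 26 − 3.979 − 10 = 12.021 cmH2O.
C = Vt / 12.021 = 410 / 12.021 = 34.107 mL/cmH2O.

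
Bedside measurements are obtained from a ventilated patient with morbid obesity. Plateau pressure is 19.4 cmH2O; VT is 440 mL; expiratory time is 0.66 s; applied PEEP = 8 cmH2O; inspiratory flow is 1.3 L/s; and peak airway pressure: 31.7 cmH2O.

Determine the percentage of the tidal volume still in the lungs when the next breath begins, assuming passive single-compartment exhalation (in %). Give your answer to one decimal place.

R = (PIP − Pplat)/V̇ = (31.7 − 19.4) / 1.3 = 12.3/1.3 = 9.462 cmH2O·s/L.
C = Vt/(Pplat − PEEP) = 440.0 / (19.4 − 8) = 440.0/11.4 = 38.596 mL/cmH2O.
τ = R × C = 9.462 × 0.0386 L/cmH2O = 0.3652 s.
Fraction remaining at end-expiration = e^(−Te/τ) = e^(−0.66/0.3652) = 0.1641 → 16.41%.

16.4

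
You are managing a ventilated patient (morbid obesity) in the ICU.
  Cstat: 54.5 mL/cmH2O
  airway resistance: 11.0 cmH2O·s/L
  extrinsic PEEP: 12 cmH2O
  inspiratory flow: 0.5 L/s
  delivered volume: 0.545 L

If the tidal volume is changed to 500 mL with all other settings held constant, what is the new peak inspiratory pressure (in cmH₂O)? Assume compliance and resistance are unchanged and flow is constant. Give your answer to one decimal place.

26.7

PIP = Vt/C + R·V̇ + PEEP (constant-flow equation of motion).
Only the elastic term changes: ΔPIP = ΔVt / C = (500 − 545) / 54.5 = -0.8257 cmH2O.
Original PIP = 545/54.5 + 11.0×0.5 + 12 = 27.5 cmH2O; new PIP = 27.5 + (-0.8257) = 26.674 cmH2O.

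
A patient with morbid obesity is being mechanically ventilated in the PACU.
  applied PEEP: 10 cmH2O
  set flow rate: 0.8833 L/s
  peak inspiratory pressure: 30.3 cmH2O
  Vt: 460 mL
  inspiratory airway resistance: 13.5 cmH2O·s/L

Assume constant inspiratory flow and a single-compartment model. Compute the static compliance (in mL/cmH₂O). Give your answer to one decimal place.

Equation of motion (constant flow): PIP = Vt/C + R·V̇ + PEEP.
Vt/C = PIP − R·V̇ − PEEP = 30.3 − 13.5×0.8833 − 10 = 30.3 − 11.925 − 10 = 8.375 cmH2O.
C = Vt / 8.375 = 460 / 8.375 = 54.925 mL/cmH2O.

54.9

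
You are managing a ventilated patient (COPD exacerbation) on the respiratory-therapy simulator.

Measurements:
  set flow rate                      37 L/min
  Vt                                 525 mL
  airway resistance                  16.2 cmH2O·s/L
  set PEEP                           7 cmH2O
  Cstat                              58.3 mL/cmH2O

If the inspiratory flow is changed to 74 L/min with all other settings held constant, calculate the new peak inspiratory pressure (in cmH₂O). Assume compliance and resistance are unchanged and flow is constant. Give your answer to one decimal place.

Flow: 37 L/min ÷ 60 = 0.6167 L/s.
New flow: 74 L/min ÷ 60 = 1.2333 L/s.
PIP = Vt/C + R·V̇ + PEEP (constant-flow equation of motion).
Only the resistive term changes: ΔPIP = R × ΔV̇ = 16.2 × (1.2333 − 0.6167) = 16.2 × 0.6166 = 9.989 cmH2O.
Original PIP = 525/58.3 + 16.2×0.6167 + 7 = 25.996 cmH2O; new PIP = 25.996 + (9.989) = 35.985 cmH2O.

36.0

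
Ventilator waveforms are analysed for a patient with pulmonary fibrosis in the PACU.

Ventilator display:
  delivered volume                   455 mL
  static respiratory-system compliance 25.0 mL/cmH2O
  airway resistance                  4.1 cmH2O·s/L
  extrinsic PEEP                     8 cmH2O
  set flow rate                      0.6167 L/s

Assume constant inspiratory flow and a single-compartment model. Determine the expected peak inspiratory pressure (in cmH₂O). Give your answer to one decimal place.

28.7

Equation of motion (constant flow): PIP = Vt/C + R·V̇ + PEEP.
PIP = 455/25.0 + 4.1×0.6167 + 8 = 18.2 + 2.528 + 8 = 28.728 cmH2O.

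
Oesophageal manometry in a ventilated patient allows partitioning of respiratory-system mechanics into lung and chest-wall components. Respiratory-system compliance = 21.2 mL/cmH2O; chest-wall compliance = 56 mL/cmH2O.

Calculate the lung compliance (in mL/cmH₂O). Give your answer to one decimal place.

1/CL = 1/Crs − 1/Ccw.
1/CL = 1/21.2 − 1/56 = 0.02931.
CL = 34.118 mL/cmH2O.

34.1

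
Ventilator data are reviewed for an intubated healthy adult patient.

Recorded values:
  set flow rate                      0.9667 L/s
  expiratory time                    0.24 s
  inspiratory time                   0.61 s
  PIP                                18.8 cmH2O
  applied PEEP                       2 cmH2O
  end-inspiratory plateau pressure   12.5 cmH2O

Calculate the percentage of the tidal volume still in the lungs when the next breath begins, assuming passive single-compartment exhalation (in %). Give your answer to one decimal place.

51.9

Vt = flow × Ti = 0.9667 L/s × 0.61 s × 1000 mL/L = 589.69 mL.
R = (PIP − Pplat)/V̇ = (18.8 − 12.5) / 0.9667 = 6.3/0.9667 = 6.517 cmH2O·s/L.
C = Vt/(Pplat − PEEP) = 589.69 / (12.5 − 2) = 589.69/10.5 = 56.161 mL/cmH2O.
τ = R × C = 6.517 × 0.05616 L/cmH2O = 0.366 s.
Fraction remaining at end-expiration = e^(−Te/τ) = e^(−0.24/0.366) = 0.5191 → 51.91%.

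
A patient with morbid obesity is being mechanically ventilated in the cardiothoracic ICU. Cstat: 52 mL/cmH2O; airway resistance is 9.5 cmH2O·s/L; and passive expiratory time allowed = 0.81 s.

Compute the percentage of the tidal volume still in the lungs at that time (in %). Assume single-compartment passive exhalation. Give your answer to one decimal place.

τ = R × C = 9.5 × 52 mL/cmH2O = 9.5 × 0.052 L/cmH2O = 0.494 s.
Passive exhalation: V(t)/V₀ = e^(−t/τ) = e^(−0.81/0.494) = 0.194.
Fraction remaining = 0.194 → 19.4%.

19.4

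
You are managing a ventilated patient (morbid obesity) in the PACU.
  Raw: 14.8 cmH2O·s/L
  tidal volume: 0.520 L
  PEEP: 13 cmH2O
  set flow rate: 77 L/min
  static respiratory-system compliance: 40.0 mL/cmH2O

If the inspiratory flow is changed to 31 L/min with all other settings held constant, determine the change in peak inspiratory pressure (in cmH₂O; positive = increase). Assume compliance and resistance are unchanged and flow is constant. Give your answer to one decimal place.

Flow: 77 L/min ÷ 60 = 1.2833 L/s.
New flow: 31 L/min ÷ 60 = 0.5167 L/s.
PIP = Vt/C + R·V̇ + PEEP (constant-flow equation of motion).
Only the resistive term changes: ΔPIP = R × ΔV̇ = 14.8 × (0.5167 − 1.2833) = 14.8 × -0.7666 = -11.346 cmH2O.

-11.3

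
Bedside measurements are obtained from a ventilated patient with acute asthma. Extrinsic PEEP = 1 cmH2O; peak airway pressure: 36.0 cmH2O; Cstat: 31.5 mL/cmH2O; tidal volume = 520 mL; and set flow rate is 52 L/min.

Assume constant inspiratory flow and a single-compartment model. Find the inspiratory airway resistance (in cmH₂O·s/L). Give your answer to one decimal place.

Flow: 52 L/min ÷ 60 = 0.8667 L/s.
Equation of motion (constant flow): PIP = Vt/C + R·V̇ + PEEP.
R·V̇ = PIP − Vt/C − PEEP = 36.0 − 520/31.5 − 1 = 36.0 − 16.508 − 1 = 18.492 cmH2O.
R = 18.492 / 0.8667 = 21.336 cmH2O·s/L.

21.3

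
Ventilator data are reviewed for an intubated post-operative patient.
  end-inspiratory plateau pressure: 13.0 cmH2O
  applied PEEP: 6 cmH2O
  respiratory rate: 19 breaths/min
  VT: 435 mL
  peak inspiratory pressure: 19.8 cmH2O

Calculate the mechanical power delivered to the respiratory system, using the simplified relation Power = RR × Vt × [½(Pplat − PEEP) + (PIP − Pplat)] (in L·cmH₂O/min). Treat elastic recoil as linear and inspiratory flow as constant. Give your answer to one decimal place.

85.1

Per-breath work = Vt × [½(Pplat−PEEP) + (PIP−Pplat)] = 0.435 × [0.5×7.0 + 6.8] = 0.435 × 10.3 = 4.481 L·cmH2O.
Power = 19 × 4.481 = 85.139 L·cmH2O/min.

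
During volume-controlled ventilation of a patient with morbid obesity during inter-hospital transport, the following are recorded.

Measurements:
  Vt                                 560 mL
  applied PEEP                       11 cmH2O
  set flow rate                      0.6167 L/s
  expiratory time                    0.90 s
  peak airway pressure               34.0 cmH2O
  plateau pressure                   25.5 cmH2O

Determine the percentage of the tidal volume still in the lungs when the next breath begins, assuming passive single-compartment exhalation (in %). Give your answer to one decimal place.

R = (PIP − Pplat)/V̇ = (34.0 − 25.5) / 0.6167 = 8.5/0.6167 = 13.783 cmH2O·s/L.
C = Vt/(Pplat − PEEP) = 560.0 / (25.5 − 11) = 560.0/14.5 = 38.621 mL/cmH2O.
τ = R × C = 13.783 × 0.03862 L/cmH2O = 0.5323 s.
Fraction remaining at end-expiration = e^(−Te/τ) = e^(−0.90/0.5323) = 0.1844 → 18.44%.

18.4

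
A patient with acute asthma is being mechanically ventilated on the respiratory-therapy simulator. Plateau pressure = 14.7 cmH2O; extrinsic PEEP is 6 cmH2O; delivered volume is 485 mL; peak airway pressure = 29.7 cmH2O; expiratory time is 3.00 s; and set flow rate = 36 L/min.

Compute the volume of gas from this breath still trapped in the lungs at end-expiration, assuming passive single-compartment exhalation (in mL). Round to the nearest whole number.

Flow: 36 L/min ÷ 60 = 0.6 L/s.
R = (PIP − Pplat)/V̇ = (29.7 − 14.7) / 0.6 = 15.0/0.6 = 25.0 cmH2O·s/L.
C = Vt/(Pplat − PEEP) = 485.0 / (14.7 − 6) = 485.0/8.7 = 55.747 mL/cmH2O.
τ = R × C = 25.0 × 0.05575 L/cmH2O = 1.394 s.
Fraction remaining = e^(−Te/τ) = e^(−3.00/1.394) = 0.1162.
Trapped volume = 485.0 × 0.1162 = 56.357 mL.

56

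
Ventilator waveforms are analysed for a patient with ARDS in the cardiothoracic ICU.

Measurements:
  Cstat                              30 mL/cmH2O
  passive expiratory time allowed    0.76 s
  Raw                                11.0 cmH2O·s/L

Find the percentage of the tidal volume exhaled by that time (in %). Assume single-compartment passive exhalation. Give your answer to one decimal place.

90.0

τ = R × C = 11.0 × 30 mL/cmH2O = 11.0 × 0.030 L/cmH2O = 0.33 s.
Passive exhalation: V(t)/V₀ = e^(−t/τ) = e^(−0.76/0.33) = 0.09996.
Fraction exhaled = 1 − 0.09996 = 0.9 → 90.0%.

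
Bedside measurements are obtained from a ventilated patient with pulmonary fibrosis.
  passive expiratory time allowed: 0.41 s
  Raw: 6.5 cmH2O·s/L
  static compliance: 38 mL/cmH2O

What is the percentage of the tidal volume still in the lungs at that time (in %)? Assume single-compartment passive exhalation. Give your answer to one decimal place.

τ = R × C = 6.5 × 38 mL/cmH2O = 6.5 × 0.038 L/cmH2O = 0.247 s.
Passive exhalation: V(t)/V₀ = e^(−t/τ) = e^(−0.41/0.247) = 0.1902.
Fraction remaining = 0.1902 → 19.02%.

19.0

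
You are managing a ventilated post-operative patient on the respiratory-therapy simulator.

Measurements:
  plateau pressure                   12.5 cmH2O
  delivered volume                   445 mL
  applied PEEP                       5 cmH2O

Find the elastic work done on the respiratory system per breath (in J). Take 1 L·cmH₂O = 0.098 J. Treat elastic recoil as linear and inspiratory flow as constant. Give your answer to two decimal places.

0.16

Elastic work ≈ ½ × (Pplat − PEEP) × Vt = 0.5 × (12.5 − 5) × 0.445 L = 0.5 × 7.5 × 0.445 = 1.669 L·cmH2O.
× 0.098 J/(L·cmH2O) → 0.1636 J.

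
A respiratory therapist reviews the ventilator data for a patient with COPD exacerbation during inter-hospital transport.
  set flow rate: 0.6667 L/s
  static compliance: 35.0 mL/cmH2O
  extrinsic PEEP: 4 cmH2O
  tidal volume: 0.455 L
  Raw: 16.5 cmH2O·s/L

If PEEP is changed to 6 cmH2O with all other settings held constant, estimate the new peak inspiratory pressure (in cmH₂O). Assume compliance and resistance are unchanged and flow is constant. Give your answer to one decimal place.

PIP = Vt/C + R·V̇ + PEEP (constant-flow equation of motion).
Only the baseline term changes: ΔPIP = ΔPEEP = 6 − 4 = 2.0 cmH2O.
Original PIP = 455/35.0 + 16.5×0.6667 + 4 = 28.001 cmH2O; new PIP = 28.001 + (2.0) = 30.001 cmH2O.

30.0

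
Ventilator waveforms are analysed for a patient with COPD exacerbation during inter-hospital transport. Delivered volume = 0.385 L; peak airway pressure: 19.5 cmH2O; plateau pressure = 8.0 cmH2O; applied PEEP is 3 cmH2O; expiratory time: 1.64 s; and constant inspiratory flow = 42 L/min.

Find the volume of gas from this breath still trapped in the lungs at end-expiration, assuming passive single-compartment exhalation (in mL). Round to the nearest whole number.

105

Flow: 42 L/min ÷ 60 = 0.7 L/s.
R = (PIP − Pplat)/V̇ = (19.5 − 8.0) / 0.7 = 11.5/0.7 = 16.429 cmH2O·s/L.
C = Vt/(Pplat − PEEP) = 385.0 / (8.0 − 3) = 385.0/5.0 = 77.0 mL/cmH2O.
τ = R × C = 16.429 × 0.077 L/cmH2O = 1.265 s.
Fraction remaining = e^(−Te/τ) = e^(−1.64/1.265) = 0.2735.
Trapped volume = 385.0 × 0.2735 = 105.3 mL.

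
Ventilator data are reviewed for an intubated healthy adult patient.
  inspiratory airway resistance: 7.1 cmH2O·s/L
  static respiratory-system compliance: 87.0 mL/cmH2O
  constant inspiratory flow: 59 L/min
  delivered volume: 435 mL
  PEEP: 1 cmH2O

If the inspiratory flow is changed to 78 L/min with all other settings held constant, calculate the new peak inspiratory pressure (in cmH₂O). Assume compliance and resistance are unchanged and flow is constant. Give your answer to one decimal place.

Flow: 59 L/min ÷ 60 = 0.9833 L/s.
New flow: 78 L/min ÷ 60 = 1.3 L/s.
PIP = Vt/C + R·V̇ + PEEP (constant-flow equation of motion).
Only the resistive term changes: ΔPIP = R × ΔV̇ = 7.1 × (1.3 − 0.9833) = 7.1 × 0.3167 = 2.249 cmH2O.
Original PIP = 435/87.0 + 7.1×0.9833 + 1 = 12.981 cmH2O; new PIP = 12.981 + (2.249) = 15.23 cmH2O.

15.2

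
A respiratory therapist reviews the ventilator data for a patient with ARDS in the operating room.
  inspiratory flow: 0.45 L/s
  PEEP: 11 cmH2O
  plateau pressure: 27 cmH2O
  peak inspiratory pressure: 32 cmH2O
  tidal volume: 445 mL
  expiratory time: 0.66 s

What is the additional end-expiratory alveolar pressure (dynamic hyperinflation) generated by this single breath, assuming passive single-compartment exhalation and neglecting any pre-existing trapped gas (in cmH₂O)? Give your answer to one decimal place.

R = (PIP − Pplat)/V̇ = (32 − 27) / 0.45 = 5.0/0.45 = 11.111 cmH2O·s/L.
C = Vt/(Pplat − PEEP) = 445.0 / (27 − 11) = 445.0/16.0 = 27.813 mL/cmH2O.
τ = R × C = 11.111 × 0.02781 L/cmH2O = 0.309 s.
Fraction remaining = e^(−Te/τ) = e^(−0.66/0.309) = 0.1181; trapped volume = 445.0 × 0.1181 = 52.555 mL.
Additional alveolar pressure from trapping ≈ V_trapped / C = 52.555 / 27.813 = 1.89 cmH2O.

1.9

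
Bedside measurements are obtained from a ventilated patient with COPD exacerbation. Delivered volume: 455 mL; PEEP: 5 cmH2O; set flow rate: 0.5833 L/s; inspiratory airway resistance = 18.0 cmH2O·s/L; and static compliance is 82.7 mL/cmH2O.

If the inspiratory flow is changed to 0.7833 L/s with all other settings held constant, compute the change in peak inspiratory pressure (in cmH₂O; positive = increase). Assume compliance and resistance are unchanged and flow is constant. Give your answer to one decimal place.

3.6

PIP = Vt/C + R·V̇ + PEEP (constant-flow equation of motion).
Only the resistive term changes: ΔPIP = R × ΔV̇ = 18.0 × (0.7833 − 0.5833) = 18.0 × 0.2 = 3.6 cmH2O.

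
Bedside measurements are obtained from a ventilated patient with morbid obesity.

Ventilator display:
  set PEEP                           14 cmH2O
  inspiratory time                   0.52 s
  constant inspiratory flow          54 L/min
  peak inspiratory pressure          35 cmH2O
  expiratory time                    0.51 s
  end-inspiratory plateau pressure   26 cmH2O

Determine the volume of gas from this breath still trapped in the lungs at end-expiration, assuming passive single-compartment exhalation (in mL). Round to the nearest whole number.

Flow: 54 L/min ÷ 60 = 0.9 L/s.
Vt = flow × Ti = 0.9 L/s × 0.52 s × 1000 mL/L = 468.0 mL.
R = (PIP − Pplat)/V̇ = (35 − 26) / 0.9 = 9.0/0.9 = 10.0 cmH2O·s/L.
C = Vt/(Pplat − PEEP) = 468.0 / (26 − 14) = 468.0/12.0 = 39.0 mL/cmH2O.
τ = R × C = 10.0 × 0.039 L/cmH2O = 0.39 s.
Fraction remaining = e^(−Te/τ) = e^(−0.51/0.39) = 0.2704.
Trapped volume = 468.0 × 0.2704 = 126.55 mL.

127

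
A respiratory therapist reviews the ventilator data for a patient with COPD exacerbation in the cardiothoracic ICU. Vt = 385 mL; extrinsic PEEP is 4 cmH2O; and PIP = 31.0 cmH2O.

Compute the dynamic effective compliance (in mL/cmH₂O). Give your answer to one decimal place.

14.3

Dynamic compliance = Vt / (PIP − PEEP) = 385 / (31.0 − 4) = 385 / 27.0 = 14.259 mL/cmH2O.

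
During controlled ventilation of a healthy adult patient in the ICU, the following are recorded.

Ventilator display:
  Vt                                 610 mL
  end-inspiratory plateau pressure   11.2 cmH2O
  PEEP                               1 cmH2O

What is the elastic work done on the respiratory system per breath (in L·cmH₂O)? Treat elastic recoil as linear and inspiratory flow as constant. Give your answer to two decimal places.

3.11

Elastic work ≈ ½ × (Pplat − PEEP) × Vt = 0.5 × (11.2 − 1) × 0.610 L = 0.5 × 10.2 × 0.610 = 3.111 L·cmH2O.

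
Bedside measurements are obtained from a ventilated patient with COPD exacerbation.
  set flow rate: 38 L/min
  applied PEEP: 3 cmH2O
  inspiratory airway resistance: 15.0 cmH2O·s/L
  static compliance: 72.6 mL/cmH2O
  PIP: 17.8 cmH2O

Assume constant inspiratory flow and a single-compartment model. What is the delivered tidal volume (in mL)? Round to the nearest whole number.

Flow: 38 L/min ÷ 60 = 0.6333 L/s.
Equation of motion (constant flow): PIP = Vt/C + R·V̇ + PEEP.
Vt/C = PIP − R·V̇ − PEEP = 17.8 − 9.5 − 3 = 5.3 cmH2O.
Vt = C × 5.3 = 72.6 × 5.3 = 384.78 mL.

385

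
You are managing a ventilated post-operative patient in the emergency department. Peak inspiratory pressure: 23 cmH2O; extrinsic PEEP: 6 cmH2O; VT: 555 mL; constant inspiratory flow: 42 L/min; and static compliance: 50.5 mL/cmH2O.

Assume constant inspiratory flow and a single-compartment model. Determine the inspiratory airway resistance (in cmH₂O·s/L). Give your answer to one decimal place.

Flow: 42 L/min ÷ 60 = 0.7 L/s.
Equation of motion (constant flow): PIP = Vt/C + R·V̇ + PEEP.
R·V̇ = PIP − Vt/C − PEEP = 23 − 555/50.5 − 6 = 23 − 10.99 − 6 = 6.01 cmH2O.
R = 6.01 / 0.7 = 8.586 cmH2O·s/L.

8.6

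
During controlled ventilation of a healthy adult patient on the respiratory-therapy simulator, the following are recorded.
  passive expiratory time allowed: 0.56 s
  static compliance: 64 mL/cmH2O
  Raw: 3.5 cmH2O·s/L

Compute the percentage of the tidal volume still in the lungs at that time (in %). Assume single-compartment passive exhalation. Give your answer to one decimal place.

8.2

τ = R × C = 3.5 × 64 mL/cmH2O = 3.5 × 0.064 L/cmH2O = 0.224 s.
Passive exhalation: V(t)/V₀ = e^(−t/τ) = e^(−0.56/0.224) = 0.08208.
Fraction remaining = 0.08208 → 8.208%.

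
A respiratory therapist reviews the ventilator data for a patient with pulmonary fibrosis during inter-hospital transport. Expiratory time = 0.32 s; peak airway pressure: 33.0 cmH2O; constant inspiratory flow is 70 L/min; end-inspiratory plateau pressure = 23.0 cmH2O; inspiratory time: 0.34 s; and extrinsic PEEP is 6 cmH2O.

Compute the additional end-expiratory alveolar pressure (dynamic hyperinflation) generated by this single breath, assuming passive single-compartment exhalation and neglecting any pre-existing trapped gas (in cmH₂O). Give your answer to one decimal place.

3.4

Flow: 70 L/min ÷ 60 = 1.1667 L/s.
Vt = flow × Ti = 1.1667 L/s × 0.34 s × 1000 mL/L = 396.68 mL.
R = (PIP − Pplat)/V̇ = (33.0 − 23.0) / 1.1667 = 10.0/1.1667 = 8.571 cmH2O·s/L.
C = Vt/(Pplat − PEEP) = 396.68 / (23.0 − 6) = 396.68/17.0 = 23.334 mL/cmH2O.
τ = R × C = 8.571 × 0.02333 L/cmH2O = 0.2 s.
Fraction remaining = e^(−Te/τ) = e^(−0.32/0.2) = 0.2019; trapped volume = 396.68 × 0.2019 = 80.09 mL.
Additional alveolar pressure from trapping ≈ V_trapped / C = 80.09 / 23.334 = 3.432 cmH2O.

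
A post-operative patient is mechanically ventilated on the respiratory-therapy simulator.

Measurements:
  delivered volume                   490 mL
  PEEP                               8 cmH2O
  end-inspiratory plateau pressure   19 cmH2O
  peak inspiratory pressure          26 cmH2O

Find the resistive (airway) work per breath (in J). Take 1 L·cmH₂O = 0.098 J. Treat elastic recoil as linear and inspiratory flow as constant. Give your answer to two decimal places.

With constant inspiratory flow the resistive pressure is constant at PIP − Pplat = 26 − 19 = 7.0 cmH2O, so resistive work = 7.0 × 0.490 = 3.43 L·cmH2O.
× 0.098 J/(L·cmH2O) → 0.3361 J.

0.34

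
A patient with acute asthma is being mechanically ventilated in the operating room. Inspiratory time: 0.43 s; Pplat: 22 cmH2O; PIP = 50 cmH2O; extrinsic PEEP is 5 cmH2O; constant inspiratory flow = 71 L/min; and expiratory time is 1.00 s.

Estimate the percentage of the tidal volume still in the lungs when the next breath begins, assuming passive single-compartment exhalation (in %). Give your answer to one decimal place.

24.4

Flow: 71 L/min ÷ 60 = 1.1833 L/s.
Vt = flow × Ti = 1.1833 L/s × 0.43 s × 1000 mL/L = 508.82 mL.
R = (PIP − Pplat)/V̇ = (50 − 22) / 1.1833 = 28.0/1.1833 = 23.663 cmH2O·s/L.
C = Vt/(Pplat − PEEP) = 508.82 / (22 − 5) = 508.82/17.0 = 29.931 mL/cmH2O.
τ = R × C = 23.663 × 0.02993 L/cmH2O = 0.7082 s.
Fraction remaining at end-expiration = e^(−Te/τ) = e^(−1.00/0.7082) = 0.2436 → 24.36%.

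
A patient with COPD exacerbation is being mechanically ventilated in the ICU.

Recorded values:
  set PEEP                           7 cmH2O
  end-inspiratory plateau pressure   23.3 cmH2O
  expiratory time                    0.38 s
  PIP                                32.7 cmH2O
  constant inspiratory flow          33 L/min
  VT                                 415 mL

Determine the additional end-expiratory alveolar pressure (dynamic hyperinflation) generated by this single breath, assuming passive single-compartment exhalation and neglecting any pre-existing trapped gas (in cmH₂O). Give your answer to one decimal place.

Flow: 33 L/min ÷ 60 = 0.55 L/s.
R = (PIP − Pplat)/V̇ = (32.7 − 23.3) / 0.55 = 9.4/0.55 = 17.091 cmH2O·s/L.
C = Vt/(Pplat − PEEP) = 415.0 / (23.3 − 7) = 415.0/16.3 = 25.46 mL/cmH2O.
τ = R × C = 17.091 × 0.02546 L/cmH2O = 0.4351 s.
Fraction remaining = e^(−Te/τ) = e^(−0.38/0.4351) = 0.4175; trapped volume = 415.0 × 0.4175 = 173.26 mL.
Additional alveolar pressure from trapping ≈ V_trapped / C = 173.26 / 25.46 = 6.805 cmH2O.

6.8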